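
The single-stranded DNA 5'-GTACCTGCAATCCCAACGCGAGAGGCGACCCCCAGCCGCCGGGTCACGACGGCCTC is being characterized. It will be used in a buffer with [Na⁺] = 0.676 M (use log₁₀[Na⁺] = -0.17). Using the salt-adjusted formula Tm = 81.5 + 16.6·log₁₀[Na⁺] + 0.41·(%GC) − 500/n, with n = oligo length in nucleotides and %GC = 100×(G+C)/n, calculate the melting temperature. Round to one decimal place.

99.0°C

Length n = 56. Base counts: G=16, C=24, A=11, T=5
G+C = 40, so %GC = 40/56 × 100 = 71.429%
Salt term: 16.6 × (-0.17) = -2.822
GC term: 0.41 × 71.429 = 29.286; length term: −500/56 = −8.929
Tm = 81.5 + (-2.822) + 29.286 − 8.929 = 99.035 → 99.0°C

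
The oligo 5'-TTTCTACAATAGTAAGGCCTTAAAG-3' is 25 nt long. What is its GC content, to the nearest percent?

Counting bases: G=4, A=9, T=8, C=4
G+C = 4 + 4 = 8 out of 25 bases
%GC = 8/25 × 100 = 32% ≈ 32%

32%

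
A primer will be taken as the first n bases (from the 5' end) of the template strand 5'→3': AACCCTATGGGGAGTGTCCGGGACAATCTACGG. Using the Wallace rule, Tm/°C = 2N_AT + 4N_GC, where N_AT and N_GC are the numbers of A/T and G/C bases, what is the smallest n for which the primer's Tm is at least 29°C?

n = 10

First 9 bases: AACCCTATG → Tm = 26°C (< 29°C)
First 10 bases: AACCCTATGG → Tm = 30°C (≥ 29°C)
Since every base adds ≥2°C, Tm only increases with n, so the threshold is first crossed at n = 10.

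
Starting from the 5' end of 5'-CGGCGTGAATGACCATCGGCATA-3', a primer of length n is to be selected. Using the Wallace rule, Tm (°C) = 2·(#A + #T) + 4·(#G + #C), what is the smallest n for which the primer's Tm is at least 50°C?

First 15 bases: CGGCGTGAATGACCA → Tm = 48°C (< 50°C)
First 16 bases: CGGCGTGAATGACCAT → Tm = 50°C (≥ 50°C)
Each additional base adds 2°C (A/T) or 4°C (G/C), so Tm is non-decreasing in n; n = 16 is the first length to reach 50°C.

n = 16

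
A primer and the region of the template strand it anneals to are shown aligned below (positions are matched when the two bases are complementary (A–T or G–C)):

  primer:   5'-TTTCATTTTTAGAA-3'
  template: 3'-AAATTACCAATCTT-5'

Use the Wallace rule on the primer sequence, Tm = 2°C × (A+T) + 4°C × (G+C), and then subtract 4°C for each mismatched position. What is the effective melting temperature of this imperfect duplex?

20°C

Primer base counts: A=4, T=8, G=1, C=1 → A+T=12, G+C=2
Perfect-match Tm = 2(12) + 4(2) = 24 + 8 = 32°C
Mismatches (positions where the bases are not complementary): 3 (at positions 4, 7, 8)
Effective Tm = 32 − 3×4 = 32 − 12 = 20°C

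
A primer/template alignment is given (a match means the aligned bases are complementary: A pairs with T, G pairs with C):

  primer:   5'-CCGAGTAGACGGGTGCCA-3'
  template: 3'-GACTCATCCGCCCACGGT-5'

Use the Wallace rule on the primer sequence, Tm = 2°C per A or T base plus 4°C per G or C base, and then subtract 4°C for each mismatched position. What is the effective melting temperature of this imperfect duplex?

Primer base counts: A=4, T=2, G=7, C=5 → A+T=6, G+C=12
Perfect-match Tm = 2(6) + 4(12) = 12 + 48 = 60°C
Mismatches (positions where the bases are not complementary): 2 (at positions 2, 9)
Effective Tm = 60 − 2×4 = 60 − 8 = 52°C

52°C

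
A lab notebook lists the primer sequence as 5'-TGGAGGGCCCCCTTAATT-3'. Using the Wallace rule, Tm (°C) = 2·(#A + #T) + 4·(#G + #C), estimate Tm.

56°C

Scanning the sequence gives A=3, T=5, G=5, C=5.
A+T = 8, G+C = 10
Tm = 2(8) + 4(10) = 16 + 40 = 56°C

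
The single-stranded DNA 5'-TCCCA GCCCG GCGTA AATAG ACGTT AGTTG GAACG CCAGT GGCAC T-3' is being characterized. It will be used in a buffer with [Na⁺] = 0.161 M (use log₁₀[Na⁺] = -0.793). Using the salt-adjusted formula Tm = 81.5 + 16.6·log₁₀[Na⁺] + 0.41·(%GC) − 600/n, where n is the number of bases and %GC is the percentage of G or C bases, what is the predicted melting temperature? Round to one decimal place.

78.5°C

Length n = 46. G=13, A=11, T=9, C=13
G+C = 26, so %GC = 26/46 × 100 = 56.522%
Salt term: 16.6 × (-0.793) = -13.164
GC term: 0.41 × 56.522 = 23.174; length term: −600/46 = −13.043
Tm = 81.5 + (-13.164) + 23.174 − 13.043 = 78.467 → 78.5°C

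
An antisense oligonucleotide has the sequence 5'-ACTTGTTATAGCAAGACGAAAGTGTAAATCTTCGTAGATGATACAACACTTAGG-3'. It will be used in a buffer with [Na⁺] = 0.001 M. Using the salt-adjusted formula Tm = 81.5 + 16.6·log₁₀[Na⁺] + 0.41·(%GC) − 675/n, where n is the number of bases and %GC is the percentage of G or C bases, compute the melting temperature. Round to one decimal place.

Length n = 54. Counting bases: C=8, A=20, T=15, G=11
G+C = 19, so %GC = 19/54 × 100 = 35.185%
Salt term: 16.6 × (-3) = -49.8
GC term: 0.41 × 35.185 = 14.426; length term: −675/54 = −12.5
Tm = 81.5 + (-49.8) + 14.426 − 12.5 = 33.626 → 33.6°C

33.6°C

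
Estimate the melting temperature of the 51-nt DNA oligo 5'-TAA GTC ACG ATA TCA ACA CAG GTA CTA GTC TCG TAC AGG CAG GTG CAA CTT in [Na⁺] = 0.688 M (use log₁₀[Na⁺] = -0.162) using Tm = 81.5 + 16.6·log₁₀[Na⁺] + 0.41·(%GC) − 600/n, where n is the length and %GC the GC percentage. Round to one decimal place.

85.5°C

Length n = 51. Counting bases: C=12, A=16, G=11, T=12
G+C = 23, so %GC = 23/51 × 100 = 45.098%
Salt term: 16.6 × (-0.162) = -2.689
GC term: 0.41 × 45.098 = 18.49; length term: −600/51 = −11.765
Tm = 81.5 + (-2.689) + 18.49 − 11.765 = 85.536 → 85.5°C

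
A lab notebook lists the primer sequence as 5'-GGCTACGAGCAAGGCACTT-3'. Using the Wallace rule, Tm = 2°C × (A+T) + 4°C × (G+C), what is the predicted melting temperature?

Scanning the sequence gives G=6, T=3, A=5, C=5.
AT pairs contribute 8, GC pairs contribute 11.
Tm = 2(8) + 4(11) = 16 + 44 = 60°C

60°C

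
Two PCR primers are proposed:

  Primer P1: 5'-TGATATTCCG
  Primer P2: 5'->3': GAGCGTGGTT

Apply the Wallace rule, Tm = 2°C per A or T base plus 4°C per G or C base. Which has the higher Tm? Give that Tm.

Primer P1: A+T=6, G+C=4 → Tm = 2(6)+4(4) = 28°C
Primer P2: A+T=4, G+C=6 → Tm = 2(4)+4(6) = 32°C
28°C vs 32°C → primer P2 is higher.

Primer P2, 32°C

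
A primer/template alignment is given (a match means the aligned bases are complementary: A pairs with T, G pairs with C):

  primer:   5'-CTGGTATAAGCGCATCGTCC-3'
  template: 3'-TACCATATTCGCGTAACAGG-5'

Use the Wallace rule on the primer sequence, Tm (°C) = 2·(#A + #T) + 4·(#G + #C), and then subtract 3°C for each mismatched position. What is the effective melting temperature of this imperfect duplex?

56°C

Primer base counts: A=4, T=5, G=5, C=6 → A+T=9, G+C=11
Perfect-match Tm = 2(9) + 4(11) = 18 + 44 = 62°C
Mismatches (positions where the bases are not complementary): 2 (at positions 1, 16)
Effective Tm = 62 − 2×3 = 62 − 6 = 56°C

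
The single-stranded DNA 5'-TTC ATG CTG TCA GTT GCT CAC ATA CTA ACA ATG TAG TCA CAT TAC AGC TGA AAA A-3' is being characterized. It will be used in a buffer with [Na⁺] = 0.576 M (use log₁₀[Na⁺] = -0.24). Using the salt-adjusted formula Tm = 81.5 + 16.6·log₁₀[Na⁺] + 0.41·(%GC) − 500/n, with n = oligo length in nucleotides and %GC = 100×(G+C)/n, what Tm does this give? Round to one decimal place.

Length n = 55. Counting bases: C=12, T=16, G=8, A=19
G+C = 20, so %GC = 20/55 × 100 = 36.364%
Salt term: 16.6 × (-0.24) = -3.984
GC term: 0.41 × 36.364 = 14.909; length term: −500/55 = −9.091
Tm = 81.5 + (-3.984) + 14.909 − 9.091 = 83.334 → 83.3°C

83.3°C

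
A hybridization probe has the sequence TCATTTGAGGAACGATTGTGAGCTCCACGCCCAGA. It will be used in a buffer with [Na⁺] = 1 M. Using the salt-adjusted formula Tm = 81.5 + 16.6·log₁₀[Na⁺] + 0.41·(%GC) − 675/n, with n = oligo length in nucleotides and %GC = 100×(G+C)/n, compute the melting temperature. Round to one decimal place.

Length n = 35. Counting bases: T=8, A=9, G=9, C=9
G+C = 18, so %GC = 18/35 × 100 = 51.429%
Salt term: 16.6 × (0) = 0
GC term: 0.41 × 51.429 = 21.086; length term: −675/35 = −19.286
Tm = 81.5 + (0) + 21.086 − 19.286 = 83.3 → 83.3°C

83.3°C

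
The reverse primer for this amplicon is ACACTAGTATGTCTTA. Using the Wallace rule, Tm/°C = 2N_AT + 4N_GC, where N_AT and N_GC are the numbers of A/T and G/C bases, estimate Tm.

42°C

G=2, A=5, C=3, T=6
AT pairs contribute 11, GC pairs contribute 5.
Tm = 2×11 + 4×5 = 42°C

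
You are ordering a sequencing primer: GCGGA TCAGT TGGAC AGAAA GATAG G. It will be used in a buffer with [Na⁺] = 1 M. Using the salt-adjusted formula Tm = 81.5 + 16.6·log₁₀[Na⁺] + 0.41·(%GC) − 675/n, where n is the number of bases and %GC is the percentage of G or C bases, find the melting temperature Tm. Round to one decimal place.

76.0°C

Length n = 26. Scanning the sequence gives C=3, G=10, A=9, T=4.
G+C = 13, so %GC = 13/26 × 100 = 50%
Salt term: 16.6 × (0) = 0
GC term: 0.41 × 50 = 20.5; length term: −675/26 = −25.962
Tm = 81.5 + (0) + 20.5 − 25.962 = 76.038 → 76.0°C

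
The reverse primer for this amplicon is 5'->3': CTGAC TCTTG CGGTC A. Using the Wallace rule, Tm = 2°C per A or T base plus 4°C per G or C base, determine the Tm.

Scanning the sequence gives T=5, A=2, G=4, C=5.
So N_AT = 7 and N_GC = 9.
Tm = 2×7 + 4×9 = 50°C

50°C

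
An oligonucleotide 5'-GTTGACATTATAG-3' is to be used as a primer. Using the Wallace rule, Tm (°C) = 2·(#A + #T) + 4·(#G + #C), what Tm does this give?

34°C

Counting bases: T=5, C=1, G=3, A=4
So N_AT = 9 and N_GC = 4.
Tm = 2×9 + 4×4 = 34°C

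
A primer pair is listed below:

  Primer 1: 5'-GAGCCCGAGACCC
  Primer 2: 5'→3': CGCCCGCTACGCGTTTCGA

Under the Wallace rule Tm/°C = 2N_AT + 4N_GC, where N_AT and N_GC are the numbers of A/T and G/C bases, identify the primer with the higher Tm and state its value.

Primer 2, 64°C

Primer 1: A+T=3, G+C=10 → Tm = 2(3)+4(10) = 46°C
Primer 2: A+T=6, G+C=13 → Tm = 2(6)+4(13) = 64°C
46°C vs 64°C → primer 2 is higher.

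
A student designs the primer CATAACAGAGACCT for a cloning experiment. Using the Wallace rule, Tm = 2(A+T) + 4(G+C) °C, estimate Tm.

Base counts: G=2, T=2, A=6, C=4
A+T = 8, G+C = 6
Tm = 4·6 + 2·8 = 24 + 16 = 40°C

40°C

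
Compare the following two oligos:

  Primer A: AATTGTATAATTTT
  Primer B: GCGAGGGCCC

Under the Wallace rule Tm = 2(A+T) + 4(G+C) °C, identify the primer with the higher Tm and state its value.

Primer A: A+T=13, G+C=1 → Tm = 2(13)+4(1) = 30°C
Primer B: A+T=1, G+C=9 → Tm = 2(1)+4(9) = 38°C
30°C vs 38°C → primer B is higher.

Primer B, 38°C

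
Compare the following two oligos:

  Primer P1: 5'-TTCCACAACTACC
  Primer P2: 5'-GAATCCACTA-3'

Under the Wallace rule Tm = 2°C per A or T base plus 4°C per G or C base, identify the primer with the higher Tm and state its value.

Primer P1, 38°C

Primer P1: A+T=7, G+C=6 → Tm = 2(7)+4(6) = 38°C
Primer P2: A+T=6, G+C=4 → Tm = 2(6)+4(4) = 28°C
38°C vs 28°C → primer P1 is higher.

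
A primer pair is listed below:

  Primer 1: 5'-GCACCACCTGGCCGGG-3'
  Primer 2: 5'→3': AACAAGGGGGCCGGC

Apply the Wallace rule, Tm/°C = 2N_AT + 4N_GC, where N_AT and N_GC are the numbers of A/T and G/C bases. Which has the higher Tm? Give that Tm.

Primer 1, 58°C

Primer 1: A+T=3, G+C=13 → Tm = 2(3)+4(13) = 58°C
Primer 2: A+T=4, G+C=11 → Tm = 2(4)+4(11) = 52°C
58°C vs 52°C → primer 1 is higher.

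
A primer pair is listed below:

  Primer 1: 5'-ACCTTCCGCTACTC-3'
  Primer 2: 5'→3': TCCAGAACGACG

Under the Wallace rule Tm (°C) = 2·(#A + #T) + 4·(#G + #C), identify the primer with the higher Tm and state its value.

Primer 1: A+T=6, G+C=8 → Tm = 2(6)+4(8) = 44°C
Primer 2: A+T=5, G+C=7 → Tm = 2(5)+4(7) = 38°C
44°C vs 38°C → primer 1 is higher.

Primer 1, 44°C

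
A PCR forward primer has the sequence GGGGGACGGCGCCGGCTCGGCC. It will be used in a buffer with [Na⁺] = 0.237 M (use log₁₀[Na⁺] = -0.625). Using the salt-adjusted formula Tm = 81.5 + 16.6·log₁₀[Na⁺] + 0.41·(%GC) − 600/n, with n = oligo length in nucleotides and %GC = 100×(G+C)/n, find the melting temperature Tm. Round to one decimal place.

Length n = 22. Base counts: C=8, A=1, T=1, G=12
G+C = 20, so %GC = 20/22 × 100 = 90.909%
Salt term: 16.6 × (-0.625) = -10.375
GC term: 0.41 × 90.909 = 37.273; length term: −600/22 = −27.273
Tm = 81.5 + (-10.375) + 37.273 − 27.273 = 81.125 → 81.1°C

81.1°C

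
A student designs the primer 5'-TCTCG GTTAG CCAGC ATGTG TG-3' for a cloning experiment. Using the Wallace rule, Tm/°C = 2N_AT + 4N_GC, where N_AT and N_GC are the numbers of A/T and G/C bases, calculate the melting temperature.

68°C

Scanning the sequence gives G=7, C=5, T=7, A=3.
AT pairs contribute 10, GC pairs contribute 12.
Tm = 4·12 + 2·10 = 48 + 20 = 68°C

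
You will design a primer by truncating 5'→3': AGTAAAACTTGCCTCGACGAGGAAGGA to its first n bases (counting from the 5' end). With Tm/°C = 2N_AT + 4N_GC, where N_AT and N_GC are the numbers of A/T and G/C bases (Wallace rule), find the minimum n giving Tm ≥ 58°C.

n = 20

First 19 bases: AGTAAAACTTGCCTCGACG → Tm = 56°C (< 58°C)
First 20 bases: AGTAAAACTTGCCTCGACGA → Tm = 58°C (≥ 58°C)
Since every base adds ≥2°C, Tm only increases with n, so the threshold is first crossed at n = 20.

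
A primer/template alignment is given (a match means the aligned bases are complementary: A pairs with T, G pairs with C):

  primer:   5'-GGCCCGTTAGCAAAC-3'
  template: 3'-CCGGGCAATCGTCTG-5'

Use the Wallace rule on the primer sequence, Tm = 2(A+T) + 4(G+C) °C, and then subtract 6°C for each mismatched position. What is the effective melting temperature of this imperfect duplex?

42°C

Primer base counts: A=4, T=2, G=4, C=5 → A+T=6, G+C=9
Perfect-match Tm = 2(6) + 4(9) = 12 + 36 = 48°C
Mismatches (positions where the bases are not complementary): 1 (at position 13)
Effective Tm = 48 − 1×6 = 48 − 6 = 42°C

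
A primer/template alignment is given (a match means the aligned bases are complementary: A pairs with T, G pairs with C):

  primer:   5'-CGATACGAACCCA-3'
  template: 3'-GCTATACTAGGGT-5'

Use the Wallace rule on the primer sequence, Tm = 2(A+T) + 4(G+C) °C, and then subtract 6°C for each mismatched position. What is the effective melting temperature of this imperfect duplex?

28°C

Primer base counts: A=5, T=1, G=2, C=5 → A+T=6, G+C=7
Perfect-match Tm = 2(6) + 4(7) = 12 + 28 = 40°C
Mismatches (positions where the bases are not complementary): 2 (at positions 6, 9)
Effective Tm = 40 − 2×6 = 40 − 12 = 28°C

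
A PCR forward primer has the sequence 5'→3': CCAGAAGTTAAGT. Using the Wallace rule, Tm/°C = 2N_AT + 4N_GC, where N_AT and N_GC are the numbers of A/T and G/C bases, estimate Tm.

36°C

G=3, C=2, T=3, A=5
A+T = 8, G+C = 5
Tm = 4·5 + 2·8 = 20 + 16 = 36°C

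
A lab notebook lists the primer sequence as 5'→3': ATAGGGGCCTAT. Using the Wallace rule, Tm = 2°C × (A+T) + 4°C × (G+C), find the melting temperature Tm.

36°C

G=4, T=3, C=2, A=3
A+T = 6, G+C = 6
Tm = 2×6 + 4×6 = 36°C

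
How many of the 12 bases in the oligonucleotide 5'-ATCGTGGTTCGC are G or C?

7

Scanning the sequence gives G=4, T=4, C=3, A=1.
Total G or C: 4 + 3 = 7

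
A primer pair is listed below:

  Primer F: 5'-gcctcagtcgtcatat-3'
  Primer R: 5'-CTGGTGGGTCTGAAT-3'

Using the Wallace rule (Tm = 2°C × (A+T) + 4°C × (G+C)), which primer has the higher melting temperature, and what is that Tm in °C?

Primer F, 48°C

Primer F: A+T=8, G+C=8 → Tm = 2(8)+4(8) = 48°C
Primer R: A+T=7, G+C=8 → Tm = 2(7)+4(8) = 46°C
48°C vs 46°C → primer F is higher.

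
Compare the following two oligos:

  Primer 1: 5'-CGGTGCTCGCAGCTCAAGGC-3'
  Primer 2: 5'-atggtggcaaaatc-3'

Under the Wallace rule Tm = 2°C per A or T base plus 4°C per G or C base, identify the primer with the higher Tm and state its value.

Primer 1, 68°C

Primer 1: A+T=6, G+C=14 → Tm = 2(6)+4(14) = 68°C
Primer 2: A+T=8, G+C=6 → Tm = 2(8)+4(6) = 40°C
68°C vs 40°C → primer 1 is higher.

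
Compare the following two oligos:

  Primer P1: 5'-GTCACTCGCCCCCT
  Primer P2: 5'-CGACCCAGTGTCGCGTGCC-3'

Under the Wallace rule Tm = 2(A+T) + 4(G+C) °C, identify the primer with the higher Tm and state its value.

Primer P2, 66°C

Primer P1: A+T=4, G+C=10 → Tm = 2(4)+4(10) = 48°C
Primer P2: A+T=5, G+C=14 → Tm = 2(5)+4(14) = 66°C
48°C vs 66°C → primer P2 is higher.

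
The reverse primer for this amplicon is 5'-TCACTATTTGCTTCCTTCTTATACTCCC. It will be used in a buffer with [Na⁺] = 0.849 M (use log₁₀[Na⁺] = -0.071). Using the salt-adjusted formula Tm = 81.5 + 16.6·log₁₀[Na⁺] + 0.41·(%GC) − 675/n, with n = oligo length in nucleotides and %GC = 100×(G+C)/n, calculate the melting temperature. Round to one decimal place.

72.3°C

Length n = 28. Counting bases: T=13, C=10, G=1, A=4
G+C = 11, so %GC = 11/28 × 100 = 39.286%
Salt term: 16.6 × (-0.071) = -1.179
GC term: 0.41 × 39.286 = 16.107; length term: −675/28 = −24.107
Tm = 81.5 + (-1.179) + 16.107 − 24.107 = 72.321 → 72.3°C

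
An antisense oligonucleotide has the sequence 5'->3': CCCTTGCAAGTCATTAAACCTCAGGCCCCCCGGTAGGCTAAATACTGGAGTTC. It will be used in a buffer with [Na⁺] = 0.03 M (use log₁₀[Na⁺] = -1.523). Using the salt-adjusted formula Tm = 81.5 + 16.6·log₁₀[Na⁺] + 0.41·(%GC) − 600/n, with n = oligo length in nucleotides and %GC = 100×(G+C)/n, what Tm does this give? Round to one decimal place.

66.6°C

Length n = 53. Scanning the sequence gives A=13, T=12, G=11, C=17.
G+C = 28, so %GC = 28/53 × 100 = 52.83%
Salt term: 16.6 × (-1.523) = -25.282
GC term: 0.41 × 52.83 = 21.66; length term: −600/53 = −11.321
Tm = 81.5 + (-25.282) + 21.66 − 11.321 = 66.557 → 66.6°C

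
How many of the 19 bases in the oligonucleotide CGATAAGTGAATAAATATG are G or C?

5

Base counts: A=9, G=4, T=5, C=1
G+C = 4 + 1 = 5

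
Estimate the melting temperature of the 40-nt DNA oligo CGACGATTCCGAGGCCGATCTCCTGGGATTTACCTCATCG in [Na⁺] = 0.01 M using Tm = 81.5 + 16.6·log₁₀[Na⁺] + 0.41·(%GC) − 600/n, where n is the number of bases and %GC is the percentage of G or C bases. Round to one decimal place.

56.9°C

Length n = 40. Counting bases: G=10, A=7, T=10, C=13
G+C = 23, so %GC = 23/40 × 100 = 57.5%
Salt term: 16.6 × (-2) = -33.2
GC term: 0.41 × 57.5 = 23.575; length term: −600/40 = −15
Tm = 81.5 + (-33.2) + 23.575 − 15 = 56.875 → 56.9°C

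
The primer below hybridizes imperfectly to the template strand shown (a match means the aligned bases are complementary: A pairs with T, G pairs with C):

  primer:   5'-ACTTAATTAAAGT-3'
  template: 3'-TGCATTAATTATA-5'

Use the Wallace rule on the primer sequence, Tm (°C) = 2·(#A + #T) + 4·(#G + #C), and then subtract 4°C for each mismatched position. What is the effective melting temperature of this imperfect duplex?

Primer base counts: A=6, T=5, G=1, C=1 → A+T=11, G+C=2
Perfect-match Tm = 2(11) + 4(2) = 22 + 8 = 30°C
Mismatches (positions where the bases are not complementary): 3 (at positions 3, 11, 12)
Effective Tm = 30 − 3×4 = 30 − 12 = 18°C

18°C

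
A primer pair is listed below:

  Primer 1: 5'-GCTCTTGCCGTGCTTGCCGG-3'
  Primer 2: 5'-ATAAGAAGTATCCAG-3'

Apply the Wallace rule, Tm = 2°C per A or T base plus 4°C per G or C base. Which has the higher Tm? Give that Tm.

Primer 1: A+T=6, G+C=14 → Tm = 2(6)+4(14) = 68°C
Primer 2: A+T=10, G+C=5 → Tm = 2(10)+4(5) = 40°C
68°C vs 40°C → primer 1 is higher.

Primer 1, 68°C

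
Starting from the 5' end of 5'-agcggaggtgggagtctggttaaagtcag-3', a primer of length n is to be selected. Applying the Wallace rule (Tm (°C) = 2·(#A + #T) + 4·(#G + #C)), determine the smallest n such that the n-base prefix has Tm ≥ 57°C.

First 17 bases: AGCGGAGGTGGGAGTCT → Tm = 56°C (< 57°C)
First 18 bases: AGCGGAGGTGGGAGTCTG → Tm = 60°C (≥ 57°C)
Since every base adds ≥2°C, Tm only increases with n, so the threshold is first crossed at n = 18.

n = 18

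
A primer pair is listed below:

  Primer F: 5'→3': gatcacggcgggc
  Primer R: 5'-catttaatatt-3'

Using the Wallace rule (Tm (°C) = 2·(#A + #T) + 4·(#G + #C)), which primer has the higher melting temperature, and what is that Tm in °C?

Primer F: A+T=3, G+C=10 → Tm = 2(3)+4(10) = 46°C
Primer R: A+T=10, G+C=1 → Tm = 2(10)+4(1) = 24°C
46°C vs 24°C → primer F is higher.

Primer F, 46°C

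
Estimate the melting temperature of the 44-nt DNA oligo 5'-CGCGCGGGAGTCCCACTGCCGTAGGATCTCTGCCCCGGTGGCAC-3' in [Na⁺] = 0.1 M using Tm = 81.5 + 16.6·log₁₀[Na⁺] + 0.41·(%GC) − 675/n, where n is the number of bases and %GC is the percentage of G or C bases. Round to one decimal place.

79.4°C

Length n = 44. Counting bases: C=17, T=7, A=5, G=15
G+C = 32, so %GC = 32/44 × 100 = 72.727%
Salt term: 16.6 × (-1) = -16.6
GC term: 0.41 × 72.727 = 29.818; length term: −675/44 = −15.341
Tm = 81.5 + (-16.6) + 29.818 − 15.341 = 79.377 → 79.4°C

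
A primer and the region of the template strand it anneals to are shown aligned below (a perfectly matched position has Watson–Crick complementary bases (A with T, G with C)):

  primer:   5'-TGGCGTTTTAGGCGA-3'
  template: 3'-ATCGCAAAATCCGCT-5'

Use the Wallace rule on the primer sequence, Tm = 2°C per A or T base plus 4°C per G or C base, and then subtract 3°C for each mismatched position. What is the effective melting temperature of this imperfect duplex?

Primer base counts: A=2, T=5, G=6, C=2 → A+T=7, G+C=8
Perfect-match Tm = 2(7) + 4(8) = 14 + 32 = 46°C
Mismatches (positions where the bases are not complementary): 1 (at position 2)
Effective Tm = 46 − 1×3 = 46 − 3 = 43°C

43°C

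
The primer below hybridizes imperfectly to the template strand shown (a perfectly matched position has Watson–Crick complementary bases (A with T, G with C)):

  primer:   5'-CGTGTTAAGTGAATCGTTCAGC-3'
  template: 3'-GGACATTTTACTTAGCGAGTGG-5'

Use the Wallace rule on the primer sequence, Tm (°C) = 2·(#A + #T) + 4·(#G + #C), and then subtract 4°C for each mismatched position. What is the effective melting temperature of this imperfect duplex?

44°C

Primer base counts: A=5, T=7, G=6, C=4 → A+T=12, G+C=10
Perfect-match Tm = 2(12) + 4(10) = 24 + 40 = 64°C
Mismatches (positions where the bases are not complementary): 5 (at positions 2, 6, 9, 17, 21)
Effective Tm = 64 − 5×4 = 64 − 20 = 44°C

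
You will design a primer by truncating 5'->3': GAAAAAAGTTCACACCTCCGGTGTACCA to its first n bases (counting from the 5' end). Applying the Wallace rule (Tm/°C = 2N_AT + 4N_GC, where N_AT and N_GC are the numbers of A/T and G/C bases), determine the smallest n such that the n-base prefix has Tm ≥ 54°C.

First 18 bases: GAAAAAAGTTCACACCTC → Tm = 50°C (< 54°C)
First 19 bases: GAAAAAAGTTCACACCTCC → Tm = 54°C (≥ 54°C)
Each additional base adds 2°C (A/T) or 4°C (G/C), so Tm is non-decreasing in n; n = 19 is the first length to reach 54°C.

n = 19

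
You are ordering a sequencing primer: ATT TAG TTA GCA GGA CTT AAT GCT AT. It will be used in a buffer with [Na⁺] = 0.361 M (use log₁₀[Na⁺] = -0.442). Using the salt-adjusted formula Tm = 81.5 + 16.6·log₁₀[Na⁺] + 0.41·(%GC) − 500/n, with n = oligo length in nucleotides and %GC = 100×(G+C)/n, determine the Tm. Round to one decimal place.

Length n = 26. Counting bases: C=3, G=5, T=10, A=8
G+C = 8, so %GC = 8/26 × 100 = 30.769%
Salt term: 16.6 × (-0.442) = -7.337
GC term: 0.41 × 30.769 = 12.615; length term: −500/26 = −19.231
Tm = 81.5 + (-7.337) + 12.615 − 19.231 = 67.547 → 67.5°C

67.5°C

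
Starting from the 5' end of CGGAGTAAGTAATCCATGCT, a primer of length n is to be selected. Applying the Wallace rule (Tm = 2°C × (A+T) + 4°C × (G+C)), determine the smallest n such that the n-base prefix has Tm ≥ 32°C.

First 10 bases: CGGAGTAAGT → Tm = 30°C (< 32°C)
First 11 bases: CGGAGTAAGTA → Tm = 32°C (≥ 32°C)
Each additional base adds 2°C (A/T) or 4°C (G/C), so Tm is non-decreasing in n; n = 11 is the first length to reach 32°C.

n = 11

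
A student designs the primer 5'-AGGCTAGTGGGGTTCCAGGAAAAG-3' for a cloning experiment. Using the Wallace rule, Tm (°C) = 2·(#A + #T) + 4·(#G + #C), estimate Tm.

74°C

Counting bases: T=4, C=3, G=10, A=7
AT pairs contribute 11, GC pairs contribute 13.
Tm = 4·13 + 2·11 = 52 + 22 = 74°C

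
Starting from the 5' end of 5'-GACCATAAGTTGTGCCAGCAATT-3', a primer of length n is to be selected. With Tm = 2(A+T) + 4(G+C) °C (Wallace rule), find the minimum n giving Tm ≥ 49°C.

First 16 bases: GACCATAAGTTGTGCC → Tm = 48°C (< 49°C)
First 17 bases: GACCATAAGTTGTGCCA → Tm = 50°C (≥ 49°C)
Each additional base adds 2°C (A/T) or 4°C (G/C), so Tm is non-decreasing in n; n = 17 is the first length to reach 49°C.

n = 17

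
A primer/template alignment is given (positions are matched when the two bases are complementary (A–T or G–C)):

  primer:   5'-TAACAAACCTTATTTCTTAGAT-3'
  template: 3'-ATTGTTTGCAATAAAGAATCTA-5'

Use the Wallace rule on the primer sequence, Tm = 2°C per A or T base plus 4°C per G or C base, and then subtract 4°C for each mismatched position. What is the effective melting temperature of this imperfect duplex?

50°C

Primer base counts: A=8, T=9, G=1, C=4 → A+T=17, G+C=5
Perfect-match Tm = 2(17) + 4(5) = 34 + 20 = 54°C
Mismatches (positions where the bases are not complementary): 1 (at position 9)
Effective Tm = 54 − 1×4 = 54 − 4 = 50°C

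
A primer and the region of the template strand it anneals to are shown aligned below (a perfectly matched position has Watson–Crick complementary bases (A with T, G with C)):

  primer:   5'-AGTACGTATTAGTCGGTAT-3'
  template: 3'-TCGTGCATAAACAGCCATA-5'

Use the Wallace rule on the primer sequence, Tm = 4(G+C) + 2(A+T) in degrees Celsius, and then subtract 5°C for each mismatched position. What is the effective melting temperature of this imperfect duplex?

42°C

Primer base counts: A=5, T=7, G=5, C=2 → A+T=12, G+C=7
Perfect-match Tm = 2(12) + 4(7) = 24 + 28 = 52°C
Mismatches (positions where the bases are not complementary): 2 (at positions 3, 11)
Effective Tm = 52 − 2×5 = 52 − 10 = 42°C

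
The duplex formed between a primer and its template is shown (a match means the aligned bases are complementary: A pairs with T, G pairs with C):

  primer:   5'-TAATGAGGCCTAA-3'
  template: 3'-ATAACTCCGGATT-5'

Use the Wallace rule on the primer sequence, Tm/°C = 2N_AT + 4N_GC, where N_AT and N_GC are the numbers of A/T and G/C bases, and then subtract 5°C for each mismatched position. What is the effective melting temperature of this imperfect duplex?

Primer base counts: A=5, T=3, G=3, C=2 → A+T=8, G+C=5
Perfect-match Tm = 2(8) + 4(5) = 16 + 20 = 36°C
Mismatches (positions where the bases are not complementary): 1 (at position 3)
Effective Tm = 36 − 1×5 = 36 − 5 = 31°C

31°C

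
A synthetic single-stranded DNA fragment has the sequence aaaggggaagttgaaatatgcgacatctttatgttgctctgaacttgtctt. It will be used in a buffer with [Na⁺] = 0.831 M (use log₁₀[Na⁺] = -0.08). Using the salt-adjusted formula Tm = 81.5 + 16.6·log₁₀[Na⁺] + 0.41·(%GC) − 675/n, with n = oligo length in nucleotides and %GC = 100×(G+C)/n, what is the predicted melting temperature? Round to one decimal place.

82.2°C

Length n = 51. Scanning the sequence gives T=18, A=14, G=12, C=7.
G+C = 19, so %GC = 19/51 × 100 = 37.255%
Salt term: 16.6 × (-0.08) = -1.328
GC term: 0.41 × 37.255 = 15.275; length term: −675/51 = −13.235
Tm = 81.5 + (-1.328) + 15.275 − 13.235 = 82.212 → 82.2°C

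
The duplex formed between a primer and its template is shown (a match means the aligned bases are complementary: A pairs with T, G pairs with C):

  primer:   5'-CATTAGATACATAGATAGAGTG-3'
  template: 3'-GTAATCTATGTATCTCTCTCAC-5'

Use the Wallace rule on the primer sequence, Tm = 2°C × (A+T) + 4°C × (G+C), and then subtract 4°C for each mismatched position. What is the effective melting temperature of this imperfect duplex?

54°C

Primer base counts: A=9, T=6, G=5, C=2 → A+T=15, G+C=7
Perfect-match Tm = 2(15) + 4(7) = 30 + 28 = 58°C
Mismatches (positions where the bases are not complementary): 1 (at position 16)
Effective Tm = 58 − 1×4 = 58 − 4 = 54°C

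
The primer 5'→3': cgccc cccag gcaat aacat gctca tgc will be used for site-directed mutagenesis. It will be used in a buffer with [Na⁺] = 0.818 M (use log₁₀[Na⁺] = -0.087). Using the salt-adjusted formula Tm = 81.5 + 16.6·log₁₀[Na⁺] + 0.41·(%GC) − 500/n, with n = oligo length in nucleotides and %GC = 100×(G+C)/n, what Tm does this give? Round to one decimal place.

87.1°C

Length n = 28. Base counts: A=7, G=5, C=12, T=4
G+C = 17, so %GC = 17/28 × 100 = 60.714%
Salt term: 16.6 × (-0.087) = -1.444
GC term: 0.41 × 60.714 = 24.893; length term: −500/28 = −17.857
Tm = 81.5 + (-1.444) + 24.893 − 17.857 = 87.092 → 87.1°C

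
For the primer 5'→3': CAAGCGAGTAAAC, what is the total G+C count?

6

Counting bases: G=3, C=3, A=6, T=1
Total G or C: 3 + 3 = 6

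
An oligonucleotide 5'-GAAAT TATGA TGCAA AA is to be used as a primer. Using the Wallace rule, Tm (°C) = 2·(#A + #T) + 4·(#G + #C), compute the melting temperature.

Base counts: A=9, T=4, C=1, G=3
A+T = 13, G+C = 4
Tm = 2×13 + 4×4 = 42°C

42°C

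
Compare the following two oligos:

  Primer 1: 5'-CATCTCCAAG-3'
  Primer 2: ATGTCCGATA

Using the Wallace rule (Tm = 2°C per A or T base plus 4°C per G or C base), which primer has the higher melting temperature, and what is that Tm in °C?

Primer 1: A+T=5, G+C=5 → Tm = 2(5)+4(5) = 30°C
Primer 2: A+T=6, G+C=4 → Tm = 2(6)+4(4) = 28°C
30°C vs 28°C → primer 1 is higher.

Primer 1, 30°C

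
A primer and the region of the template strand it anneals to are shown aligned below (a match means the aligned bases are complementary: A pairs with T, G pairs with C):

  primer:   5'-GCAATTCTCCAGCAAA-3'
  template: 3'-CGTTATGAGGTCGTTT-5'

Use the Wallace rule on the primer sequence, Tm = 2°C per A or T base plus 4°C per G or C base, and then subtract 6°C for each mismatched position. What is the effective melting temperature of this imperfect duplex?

Primer base counts: A=6, T=3, G=2, C=5 → A+T=9, G+C=7
Perfect-match Tm = 2(9) + 4(7) = 18 + 28 = 46°C
Mismatches (positions where the bases are not complementary): 1 (at position 6)
Effective Tm = 46 − 1×6 = 46 − 6 = 40°C

40°C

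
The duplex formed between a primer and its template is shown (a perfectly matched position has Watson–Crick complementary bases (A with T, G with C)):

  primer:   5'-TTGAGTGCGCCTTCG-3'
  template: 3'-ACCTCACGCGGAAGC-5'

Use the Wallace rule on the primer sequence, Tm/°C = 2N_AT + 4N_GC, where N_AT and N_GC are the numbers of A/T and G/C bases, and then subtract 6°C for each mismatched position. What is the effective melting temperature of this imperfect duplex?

42°C

Primer base counts: A=1, T=5, G=5, C=4 → A+T=6, G+C=9
Perfect-match Tm = 2(6) + 4(9) = 12 + 36 = 48°C
Mismatches (positions where the bases are not complementary): 1 (at position 2)
Effective Tm = 48 − 1×6 = 48 − 6 = 42°C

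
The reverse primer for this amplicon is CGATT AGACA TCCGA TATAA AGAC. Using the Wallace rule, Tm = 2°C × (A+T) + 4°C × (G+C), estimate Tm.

66°C

Base counts: T=5, G=4, C=5, A=10
So N_AT = 15 and N_GC = 9.
Tm = 2(15) + 4(9) = 30 + 36 = 66°C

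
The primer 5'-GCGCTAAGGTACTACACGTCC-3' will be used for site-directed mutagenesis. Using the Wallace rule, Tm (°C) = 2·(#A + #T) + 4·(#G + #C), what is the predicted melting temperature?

Base counts: T=4, G=5, A=5, C=7
So N_AT = 9 and N_GC = 12.
Tm = 2×9 + 4×12 = 66°C

66°C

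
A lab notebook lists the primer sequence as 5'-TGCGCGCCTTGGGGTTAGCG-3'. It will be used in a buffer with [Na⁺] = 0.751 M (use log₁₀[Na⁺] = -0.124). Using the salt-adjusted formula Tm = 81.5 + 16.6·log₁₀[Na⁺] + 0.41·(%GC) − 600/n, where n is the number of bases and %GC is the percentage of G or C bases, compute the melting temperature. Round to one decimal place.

Length n = 20. Base counts: T=5, G=9, C=5, A=1
G+C = 14, so %GC = 14/20 × 100 = 70%
Salt term: 16.6 × (-0.124) = -2.058
GC term: 0.41 × 70 = 28.7; length term: −600/20 = −30
Tm = 81.5 + (-2.058) + 28.7 − 30 = 78.142 → 78.1°C

78.1°C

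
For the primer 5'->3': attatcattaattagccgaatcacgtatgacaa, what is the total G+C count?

10

Base counts: G=4, T=10, A=13, C=6
G+C = 4 + 6 = 10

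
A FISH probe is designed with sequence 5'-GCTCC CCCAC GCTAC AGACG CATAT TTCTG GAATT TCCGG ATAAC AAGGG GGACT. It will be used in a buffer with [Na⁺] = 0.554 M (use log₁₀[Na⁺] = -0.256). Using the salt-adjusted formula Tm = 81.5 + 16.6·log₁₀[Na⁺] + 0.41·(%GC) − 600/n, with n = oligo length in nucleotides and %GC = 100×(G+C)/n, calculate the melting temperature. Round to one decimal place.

88.0°C

Length n = 55. A=14, G=13, C=16, T=12
G+C = 29, so %GC = 29/55 × 100 = 52.727%
Salt term: 16.6 × (-0.256) = -4.25
GC term: 0.41 × 52.727 = 21.618; length term: −600/55 = −10.909
Tm = 81.5 + (-4.25) + 21.618 − 10.909 = 87.959 → 88.0°C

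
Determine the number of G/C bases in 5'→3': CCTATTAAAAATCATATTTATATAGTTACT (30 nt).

5

T=13, G=1, C=4, A=12
G+C = 1 + 4 = 5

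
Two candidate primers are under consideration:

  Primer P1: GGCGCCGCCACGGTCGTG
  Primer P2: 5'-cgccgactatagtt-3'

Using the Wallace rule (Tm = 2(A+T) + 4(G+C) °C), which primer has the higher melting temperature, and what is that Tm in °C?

Primer P1: A+T=3, G+C=15 → Tm = 2(3)+4(15) = 66°C
Primer P2: A+T=7, G+C=7 → Tm = 2(7)+4(7) = 42°C
66°C vs 42°C → primer P1 is higher.

Primer P1, 66°C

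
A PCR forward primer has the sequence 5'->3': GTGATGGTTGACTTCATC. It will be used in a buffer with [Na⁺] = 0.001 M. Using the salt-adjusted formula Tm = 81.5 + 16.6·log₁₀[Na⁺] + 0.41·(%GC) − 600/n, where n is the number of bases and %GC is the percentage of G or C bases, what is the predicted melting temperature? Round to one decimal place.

16.6°C

Length n = 18. Scanning the sequence gives A=3, T=7, G=5, C=3.
G+C = 8, so %GC = 8/18 × 100 = 44.444%
Salt term: 16.6 × (-3) = -49.8
GC term: 0.41 × 44.444 = 18.222; length term: −600/18 = −33.333
Tm = 81.5 + (-49.8) + 18.222 − 33.333 = 16.589 → 16.6°C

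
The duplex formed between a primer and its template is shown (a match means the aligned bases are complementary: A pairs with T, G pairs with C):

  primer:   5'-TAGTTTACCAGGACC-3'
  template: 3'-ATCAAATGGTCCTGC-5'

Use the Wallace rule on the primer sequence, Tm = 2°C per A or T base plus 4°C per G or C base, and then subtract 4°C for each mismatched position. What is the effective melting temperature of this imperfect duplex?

40°C

Primer base counts: A=4, T=4, G=3, C=4 → A+T=8, G+C=7
Perfect-match Tm = 2(8) + 4(7) = 16 + 28 = 44°C
Mismatches (positions where the bases are not complementary): 1 (at position 15)
Effective Tm = 44 − 1×4 = 44 − 4 = 40°C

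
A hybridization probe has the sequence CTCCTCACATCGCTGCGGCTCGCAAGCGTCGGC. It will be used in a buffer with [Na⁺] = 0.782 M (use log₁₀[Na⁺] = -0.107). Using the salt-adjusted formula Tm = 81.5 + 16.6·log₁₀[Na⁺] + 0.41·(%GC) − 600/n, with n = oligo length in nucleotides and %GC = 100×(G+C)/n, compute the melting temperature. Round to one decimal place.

90.1°C

Length n = 33. C=14, A=4, G=9, T=6
G+C = 23, so %GC = 23/33 × 100 = 69.697%
Salt term: 16.6 × (-0.107) = -1.776
GC term: 0.41 × 69.697 = 28.576; length term: −600/33 = −18.182
Tm = 81.5 + (-1.776) + 28.576 − 18.182 = 90.118 → 90.1°C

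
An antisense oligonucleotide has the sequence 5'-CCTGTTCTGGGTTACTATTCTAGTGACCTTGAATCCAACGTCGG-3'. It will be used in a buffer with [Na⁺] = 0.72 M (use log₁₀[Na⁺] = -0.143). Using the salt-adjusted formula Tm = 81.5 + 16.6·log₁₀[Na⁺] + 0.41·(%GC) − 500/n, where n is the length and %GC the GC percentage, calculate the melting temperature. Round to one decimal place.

Length n = 44. Base counts: T=15, A=8, C=11, G=10
G+C = 21, so %GC = 21/44 × 100 = 47.727%
Salt term: 16.6 × (-0.143) = -2.374
GC term: 0.41 × 47.727 = 19.568; length term: −500/44 = −11.364
Tm = 81.5 + (-2.374) + 19.568 − 11.364 = 87.33 → 87.3°C

87.3°C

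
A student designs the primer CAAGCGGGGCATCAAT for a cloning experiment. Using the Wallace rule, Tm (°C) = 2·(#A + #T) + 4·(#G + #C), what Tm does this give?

50°C

Base counts: A=5, T=2, C=4, G=5
So N_AT = 7 and N_GC = 9.
Tm = 2×7 + 4×9 = 50°C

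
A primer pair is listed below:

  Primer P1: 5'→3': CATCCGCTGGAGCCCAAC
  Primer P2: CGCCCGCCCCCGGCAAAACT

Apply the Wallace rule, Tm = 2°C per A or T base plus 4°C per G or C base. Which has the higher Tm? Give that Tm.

Primer P2, 70°C

Primer P1: A+T=6, G+C=12 → Tm = 2(6)+4(12) = 60°C
Primer P2: A+T=5, G+C=15 → Tm = 2(5)+4(15) = 70°C
60°C vs 70°C → primer P2 is higher.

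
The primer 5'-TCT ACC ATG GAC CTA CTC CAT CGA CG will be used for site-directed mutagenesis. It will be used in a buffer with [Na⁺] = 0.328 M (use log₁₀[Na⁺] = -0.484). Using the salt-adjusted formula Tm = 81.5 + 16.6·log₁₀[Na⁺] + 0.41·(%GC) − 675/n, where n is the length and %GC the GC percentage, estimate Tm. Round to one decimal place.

69.6°C

Length n = 26. Scanning the sequence gives A=6, C=10, G=4, T=6.
G+C = 14, so %GC = 14/26 × 100 = 53.846%
Salt term: 16.6 × (-0.484) = -8.034
GC term: 0.41 × 53.846 = 22.077; length term: −675/26 = −25.962
Tm = 81.5 + (-8.034) + 22.077 − 25.962 = 69.581 → 69.6°C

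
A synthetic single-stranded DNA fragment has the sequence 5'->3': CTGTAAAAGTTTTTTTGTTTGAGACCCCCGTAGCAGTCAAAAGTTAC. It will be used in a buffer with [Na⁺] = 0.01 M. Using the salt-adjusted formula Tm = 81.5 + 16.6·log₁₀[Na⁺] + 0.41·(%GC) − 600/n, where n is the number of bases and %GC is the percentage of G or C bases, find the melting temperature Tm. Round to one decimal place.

51.2°C

Length n = 47. Scanning the sequence gives G=9, C=9, T=16, A=13.
G+C = 18, so %GC = 18/47 × 100 = 38.298%
Salt term: 16.6 × (-2) = -33.2
GC term: 0.41 × 38.298 = 15.702; length term: −600/47 = −12.766
Tm = 81.5 + (-33.2) + 15.702 − 12.766 = 51.236 → 51.2°C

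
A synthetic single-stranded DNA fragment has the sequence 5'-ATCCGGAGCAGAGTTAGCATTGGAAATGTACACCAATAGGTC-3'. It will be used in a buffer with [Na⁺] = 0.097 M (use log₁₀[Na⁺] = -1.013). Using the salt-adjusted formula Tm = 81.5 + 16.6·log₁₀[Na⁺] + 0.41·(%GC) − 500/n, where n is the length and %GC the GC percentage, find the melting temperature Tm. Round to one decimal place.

71.3°C

Length n = 42. T=9, A=14, G=11, C=8
G+C = 19, so %GC = 19/42 × 100 = 45.238%
Salt term: 16.6 × (-1.013) = -16.816
GC term: 0.41 × 45.238 = 18.548; length term: −500/42 = −11.905
Tm = 81.5 + (-16.816) + 18.548 − 11.905 = 71.327 → 71.3°C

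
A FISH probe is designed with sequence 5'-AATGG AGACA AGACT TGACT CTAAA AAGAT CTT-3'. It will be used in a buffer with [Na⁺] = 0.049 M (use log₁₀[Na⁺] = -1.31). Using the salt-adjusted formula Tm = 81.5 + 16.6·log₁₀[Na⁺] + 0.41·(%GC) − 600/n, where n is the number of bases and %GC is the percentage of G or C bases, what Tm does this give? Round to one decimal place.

Length n = 33. T=8, G=6, A=14, C=5
G+C = 11, so %GC = 11/33 × 100 = 33.333%
Salt term: 16.6 × (-1.31) = -21.746
GC term: 0.41 × 33.333 = 13.667; length term: −600/33 = −18.182
Tm = 81.5 + (-21.746) + 13.667 − 18.182 = 55.239 → 55.2°C

55.2°C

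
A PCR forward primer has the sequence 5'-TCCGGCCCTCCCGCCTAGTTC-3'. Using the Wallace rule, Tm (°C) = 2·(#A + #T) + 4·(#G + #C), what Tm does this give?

Scanning the sequence gives C=11, G=4, T=5, A=1.
AT pairs contribute 6, GC pairs contribute 15.
Tm = 2(6) + 4(15) = 12 + 60 = 72°C

72°C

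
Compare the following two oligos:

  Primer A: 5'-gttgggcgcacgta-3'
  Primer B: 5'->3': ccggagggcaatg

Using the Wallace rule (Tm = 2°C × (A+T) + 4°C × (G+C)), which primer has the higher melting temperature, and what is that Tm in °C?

Primer A, 46°C

Primer A: A+T=5, G+C=9 → Tm = 2(5)+4(9) = 46°C
Primer B: A+T=4, G+C=9 → Tm = 2(4)+4(9) = 44°C
46°C vs 44°C → primer A is higher.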